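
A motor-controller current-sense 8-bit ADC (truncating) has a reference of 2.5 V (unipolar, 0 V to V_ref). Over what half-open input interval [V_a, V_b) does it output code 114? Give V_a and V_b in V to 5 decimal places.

[1.11328 V, 1.12305 V)

LSB = 2.5/2^8 = 9.766 mV.
V_a = V_low + 114·LSB = 1.11328 V; V_b = V_low + 115·LSB = 1.12305 V.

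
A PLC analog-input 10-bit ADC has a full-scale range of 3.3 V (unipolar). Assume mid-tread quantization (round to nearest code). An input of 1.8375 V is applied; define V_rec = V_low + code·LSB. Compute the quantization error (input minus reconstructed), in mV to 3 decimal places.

0.586 mV

LSB = 3.3/2^10 = 3.223 mV.
(1.8375 − 0)/0.00322266 = 570.1818; round gives code 570.
Reconstructed: 1.8369141 V.
V_in − V_rec = 0.000585937 V = 0.586 mV.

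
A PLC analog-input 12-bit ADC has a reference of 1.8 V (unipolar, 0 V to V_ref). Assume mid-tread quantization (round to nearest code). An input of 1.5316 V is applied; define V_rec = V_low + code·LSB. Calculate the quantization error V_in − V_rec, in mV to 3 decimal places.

0.106 mV

LSB = 1.8/2^12 = 439.45 µV.
(1.5316 − 0)/0.000439453 = 3485.2409; round gives code 3485.
Reconstructed: 1.5314941 V.
Difference: 0.000105859 V → 0.106 mV.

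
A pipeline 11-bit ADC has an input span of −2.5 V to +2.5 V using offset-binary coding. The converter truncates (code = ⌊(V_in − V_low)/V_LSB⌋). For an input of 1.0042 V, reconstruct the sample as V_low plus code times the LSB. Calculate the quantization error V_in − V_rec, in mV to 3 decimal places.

0.782 mV

One LSB is 5 V / 2048 = 2.441 mV.
(V_in − V_low)/LSB = (1.0042 − (−2.5))/0.00244141 = 1435.3203 → code 1435 (floor).
V_rec = (−2.5) + 1435·0.00244141 = 1.003418 V.
Error = 1.0042 − 1.003418 = 0.000782031 V = 0.782 mV.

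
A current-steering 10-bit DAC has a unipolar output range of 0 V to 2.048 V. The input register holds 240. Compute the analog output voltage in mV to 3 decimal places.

LSB = 2.048 V / 2^10 = 2.000 mV.
V_out = 0 + 240 × 0.002 V = 0.48 V.
= 480.000 mV.

480.000 mV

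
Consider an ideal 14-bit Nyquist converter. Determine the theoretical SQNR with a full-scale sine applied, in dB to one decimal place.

86.0 dB

SNR ≈ 6.02·N + 1.76 dB = 6.02·14 + 1.76 = 86.04 dB.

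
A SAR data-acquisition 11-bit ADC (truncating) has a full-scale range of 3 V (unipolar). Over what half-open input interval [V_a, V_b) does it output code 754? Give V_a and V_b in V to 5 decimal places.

[1.10449 V, 1.10596 V)

LSB = 3/2^11 = 1.465 mV.
V_a = V_low + 754·LSB = 1.10449 V; V_b = V_low + 755·LSB = 1.10596 V.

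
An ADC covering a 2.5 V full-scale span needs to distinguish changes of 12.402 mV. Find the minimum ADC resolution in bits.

8 bits

Number of steps required ≥ 2.5 V / 12.402 mV = 201.58.
Need 2^N ≥ 201.58; 2^7 = 128, 2^8 = 256.
Minimum N = 8.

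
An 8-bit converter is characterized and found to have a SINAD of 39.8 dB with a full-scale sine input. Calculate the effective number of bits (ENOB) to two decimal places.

ENOB = (SINAD − 1.76) / 6.02 = (39.8 − 1.76)/6.02 = 6.319.

6.32 bits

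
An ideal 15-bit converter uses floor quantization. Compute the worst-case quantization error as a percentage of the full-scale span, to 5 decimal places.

0.00305 %

Truncating → worst-case error = 1 LSB = V_FS/2^15, so 100/32768 = 0.00305176 % of full scale.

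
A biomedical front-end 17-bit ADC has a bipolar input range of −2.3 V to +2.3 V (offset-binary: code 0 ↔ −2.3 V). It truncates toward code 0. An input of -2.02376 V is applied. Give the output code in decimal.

With 131072 levels over 4.6 V, one step is 35.10 µV.
(V_in − V_low)/LSB = (-2.02376 − (−2.3)) / 3.50952e-05 = 7871.159.
Floor → code 7871.

code 7871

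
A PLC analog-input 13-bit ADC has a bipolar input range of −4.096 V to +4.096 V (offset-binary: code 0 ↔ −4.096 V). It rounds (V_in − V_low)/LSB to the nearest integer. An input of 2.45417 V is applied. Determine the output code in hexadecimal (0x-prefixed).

Full-scale span = 8.192 V; LSB = 8.192/2^13 = 1.000 mV.
(V_in − V_low)/LSB = (2.45417 − (−4.096)) / 0.001 = 6550.170.
Round → code 6550.
In hexadecimal (0x-prefixed): 0x1996.

code 0x1996 (decimal 6550)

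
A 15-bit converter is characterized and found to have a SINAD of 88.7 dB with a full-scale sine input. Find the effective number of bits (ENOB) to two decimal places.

ENOB = (SINAD − 1.76) / 6.02 = (88.7 − 1.76)/6.02 = 14.442.

14.44 bits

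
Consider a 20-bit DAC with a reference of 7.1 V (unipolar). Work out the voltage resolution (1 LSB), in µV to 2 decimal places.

Full-scale span = 7.1 V.
LSB = 7.1 / 2^20 = 7.1 / 1048576 = 6.77109e-06 V = 6.77 µV.

6.77 µV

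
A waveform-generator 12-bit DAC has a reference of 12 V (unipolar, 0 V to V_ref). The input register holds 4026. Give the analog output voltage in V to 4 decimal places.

LSB = 12 V / 2^12 = 2.930 mV.
V_out = 0 + 4026 × 0.00292969 V = 11.7949 V.

11.7949 V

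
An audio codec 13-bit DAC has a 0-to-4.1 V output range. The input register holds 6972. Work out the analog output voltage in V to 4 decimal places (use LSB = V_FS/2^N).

3.4894 V

LSB = 4.1 V / 2^13 = 0.500 mV.
V_out = 0 + 6972 × 0.000500488 V = 3.4894 V.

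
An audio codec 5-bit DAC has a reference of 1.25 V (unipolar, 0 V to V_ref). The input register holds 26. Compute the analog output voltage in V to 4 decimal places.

1.0156 V

LSB = 1.25 V / 2^5 = 39.062 mV.
V_out = 0 + 26 × 0.0390625 V = 1.01562 V.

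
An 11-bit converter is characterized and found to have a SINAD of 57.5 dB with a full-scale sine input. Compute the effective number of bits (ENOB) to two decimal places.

ENOB = (SINAD − 1.76) / 6.02 = (57.5 − 1.76)/6.02 = 9.259.

9.26 bits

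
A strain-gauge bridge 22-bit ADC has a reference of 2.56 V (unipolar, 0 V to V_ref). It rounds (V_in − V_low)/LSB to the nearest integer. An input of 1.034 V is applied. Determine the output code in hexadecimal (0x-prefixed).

code 0x19D99A (decimal 1694106)

LSB = 2.56 V / 4194304 = 0.61 µV.
(V_in − V_low)/LSB = (1.034 − 0) / 6.10352e-07 = 1694105.600.
Round → code 1694106.
In hexadecimal (0x-prefixed): 0x19D99A.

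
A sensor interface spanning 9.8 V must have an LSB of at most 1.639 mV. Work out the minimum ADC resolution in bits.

Number of steps required ≥ 9.8 V / 1.639 mV = 5979.26.
Need 2^N ≥ 5979.26; 2^12 = 4096, 2^13 = 8192.
Minimum N = 13.

13 bits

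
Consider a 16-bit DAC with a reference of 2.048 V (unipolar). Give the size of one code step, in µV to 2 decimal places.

31.25 µV

Full-scale span = 2.048 V.
LSB = 2.048 / 2^16 = 2.048 / 65536 = 3.125e-05 V = 31.25 µV.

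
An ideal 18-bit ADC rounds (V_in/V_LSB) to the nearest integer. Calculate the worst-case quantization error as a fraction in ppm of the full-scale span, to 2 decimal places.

Rounding → worst-case error = ½ LSB = V_FS/2^19, so 1e+06/524288 = 1.90735 ppm of full scale.

1.91 ppm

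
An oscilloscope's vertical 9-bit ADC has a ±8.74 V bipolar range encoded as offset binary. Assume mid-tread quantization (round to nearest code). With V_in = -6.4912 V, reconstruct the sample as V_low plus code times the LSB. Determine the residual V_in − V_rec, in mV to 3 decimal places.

-4.481 mV

One LSB is 17.48 V / 512 = 34.141 mV.
(-6.4912 − (−8.74))/0.0341406 = 65.8687; round gives code 66.
V_rec = (−8.74) + 66·0.0341406 = -6.4867187 V.
Difference: -0.00448125 V → -4.481 mV.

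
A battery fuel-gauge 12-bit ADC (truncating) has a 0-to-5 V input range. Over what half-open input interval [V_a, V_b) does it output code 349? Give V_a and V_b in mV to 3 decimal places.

[426.025 mV, 427.246 mV)

LSB = 5/2^12 = 1.221 mV.
V_a = V_low + 349·LSB = 0.426025 V; V_b = V_low + 350·LSB = 0.427246 V.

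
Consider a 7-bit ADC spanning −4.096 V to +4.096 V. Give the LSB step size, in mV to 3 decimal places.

Full-scale span = 8.192 V.
LSB = 8.192 / 2^7 = 8.192 / 128 = 0.064 V = 64.000 mV.

64.000 mV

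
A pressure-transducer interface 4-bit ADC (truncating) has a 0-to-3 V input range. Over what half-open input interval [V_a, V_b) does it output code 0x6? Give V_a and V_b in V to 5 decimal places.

[1.12500 V, 1.31250 V)

LSB = 3/2^4 = 187.500 mV.
Code 0x6 = 6 decimal.
V_a = V_low + 6·LSB = 1.125 V; V_b = V_low + 7·LSB = 1.3125 V.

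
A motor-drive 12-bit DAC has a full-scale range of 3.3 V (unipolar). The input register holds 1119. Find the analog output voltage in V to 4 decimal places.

LSB = 3.3 V / 2^12 = 0.806 mV.
V_out = 0 + 1119 × 0.000805664 V = 0.901538 V.

0.9015 V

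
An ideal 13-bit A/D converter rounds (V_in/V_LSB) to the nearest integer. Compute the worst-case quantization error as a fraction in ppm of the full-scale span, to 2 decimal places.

Rounding → worst-case error = ½ LSB = V_FS/2^14, so 1e+06/16384 = 61.0352 ppm of full scale.

61.04 ppm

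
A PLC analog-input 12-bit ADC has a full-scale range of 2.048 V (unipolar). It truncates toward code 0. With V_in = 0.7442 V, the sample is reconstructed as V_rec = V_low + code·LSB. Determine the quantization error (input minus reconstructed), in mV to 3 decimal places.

0.200 mV

Step size: 2.048 V ÷ 2^12 = 0.500 mV.
(V_in − V_low)/LSB = (0.7442 − 0)/0.0005 = 1488.4000 → code 1488 (floor).
Code 1488 maps back to 0 + 1488×0.0005 V = 0.744 V.
Error = 0.7442 − 0.744 = 0.0002 V = 0.200 mV.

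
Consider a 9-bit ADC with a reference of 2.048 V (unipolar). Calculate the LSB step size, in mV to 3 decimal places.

Full-scale span = 2.048 V.
LSB = 2.048 / 2^9 = 2.048 / 512 = 0.004 V = 4.000 mV.

4.000 mV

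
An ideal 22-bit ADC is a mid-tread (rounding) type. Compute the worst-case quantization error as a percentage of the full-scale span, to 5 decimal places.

0.00001 %

Rounding → worst-case error = ½ LSB = V_FS/2^23, so 100/8388608 = 1.19209e-05 % of full scale.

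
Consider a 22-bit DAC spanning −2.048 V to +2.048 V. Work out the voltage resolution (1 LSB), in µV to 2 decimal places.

0.98 µV

Full-scale span = 4.096 V.
LSB = 4.096 / 2^22 = 4.096 / 4194304 = 9.76563e-07 V = 0.98 µV.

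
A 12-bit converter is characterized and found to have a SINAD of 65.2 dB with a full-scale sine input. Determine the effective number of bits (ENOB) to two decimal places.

10.54 bits

ENOB = (SINAD − 1.76) / 6.02 = (65.2 − 1.76)/6.02 = 10.538.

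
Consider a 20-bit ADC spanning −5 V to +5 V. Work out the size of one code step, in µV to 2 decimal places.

9.54 µV

Full-scale span = 10 V.
LSB = 10 / 2^20 = 10 / 1048576 = 9.53674e-06 V = 9.54 µV.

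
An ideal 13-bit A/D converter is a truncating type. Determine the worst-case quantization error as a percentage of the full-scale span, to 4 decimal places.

0.0122 %

Truncating → worst-case error = 1 LSB = V_FS/2^13, so 100/8192 = 0.012207 % of full scale.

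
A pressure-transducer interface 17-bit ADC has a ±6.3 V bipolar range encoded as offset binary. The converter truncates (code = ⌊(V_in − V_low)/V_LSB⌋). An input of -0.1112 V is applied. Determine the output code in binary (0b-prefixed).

LSB = 12.6 V / 131072 = 96.13 µV.
(V_in − V_low)/LSB = (-0.1112 − (−6.3)) / 9.61304e-05 = 64379.238.
⌊·⌋(64379.238) = 64379.
In binary (0b-prefixed): 0b1111101101111011.

code 0b1111101101111011 (decimal 64379)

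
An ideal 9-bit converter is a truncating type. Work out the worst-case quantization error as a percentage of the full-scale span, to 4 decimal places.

0.1953 %

Truncating → worst-case error = 1 LSB = V_FS/2^9, so 100/512 = 0.195312 % of full scale.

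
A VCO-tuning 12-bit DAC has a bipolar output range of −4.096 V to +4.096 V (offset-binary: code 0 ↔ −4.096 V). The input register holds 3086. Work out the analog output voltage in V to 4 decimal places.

LSB = 8.192 V / 2^12 = 2.000 mV.
V_out = (−4.096) + 3086 × 0.002 V = 2.076 V.

2.0760 V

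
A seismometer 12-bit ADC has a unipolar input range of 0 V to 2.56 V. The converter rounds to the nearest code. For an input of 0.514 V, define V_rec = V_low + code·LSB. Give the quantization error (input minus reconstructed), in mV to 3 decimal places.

One LSB is 2.56 V / 4096 = 0.625 mV.
(0.514 − 0)/0.000625 = 822.4000; round gives code 822.
Code 822 maps back to 0 + 822×0.000625 V = 0.51375 V.
Error = 0.514 − 0.51375 = 0.00025 V = 0.250 mV.

0.250 mV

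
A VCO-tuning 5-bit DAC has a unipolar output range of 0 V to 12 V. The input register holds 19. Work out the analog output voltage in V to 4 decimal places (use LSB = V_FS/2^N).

LSB = 12 V / 2^5 = 375.000 mV.
V_out = 0 + 19 × 0.375 V = 7.125 V.

7.1250 V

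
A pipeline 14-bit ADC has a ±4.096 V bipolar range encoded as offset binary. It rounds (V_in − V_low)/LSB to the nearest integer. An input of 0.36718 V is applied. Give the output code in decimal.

code 8926

With 16384 levels over 8.192 V, one step is 0.500 mV.
Input sits at 8926.360 steps above V_low.
Round → code 8926.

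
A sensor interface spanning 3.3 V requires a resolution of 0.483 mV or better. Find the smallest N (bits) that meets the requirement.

13 bits

Number of steps required ≥ 3.3 V / 0.483 mV = 6832.30.
Need 2^N ≥ 6832.30; 2^12 = 4096, 2^13 = 8192.
Minimum N = 13.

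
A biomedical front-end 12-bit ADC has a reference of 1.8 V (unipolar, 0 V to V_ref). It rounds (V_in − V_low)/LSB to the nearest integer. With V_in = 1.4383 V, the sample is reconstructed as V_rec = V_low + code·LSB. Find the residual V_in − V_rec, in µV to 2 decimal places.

One LSB is 1.8 V / 4096 = 439.45 µV.
(V_in − V_low)/LSB = (1.4383 − 0)/0.000439453 = 3272.9316 → code 3273 (round).
V_rec = 0 + 3273·0.000439453 = 1.4383301 V.
V_in − V_rec = -3.00781e-05 V = -30.08 µV.

-30.08 µV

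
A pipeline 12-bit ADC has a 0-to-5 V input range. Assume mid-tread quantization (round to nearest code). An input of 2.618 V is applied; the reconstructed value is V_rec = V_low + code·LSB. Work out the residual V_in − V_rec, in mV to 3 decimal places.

LSB = 5/2^12 = 1.221 mV.
(2.618 − 0)/0.0012207 = 2144.6656; round gives code 2145.
Code 2145 maps back to 0 + 2145×0.0012207 V = 2.6184082 V.
V_in − V_rec = -0.000408203 V = -0.408 mV.

-0.408 mV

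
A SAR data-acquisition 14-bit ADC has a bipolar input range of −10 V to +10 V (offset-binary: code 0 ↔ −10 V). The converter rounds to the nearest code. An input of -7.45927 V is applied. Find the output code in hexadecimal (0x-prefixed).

Full-scale span = 20 V; LSB = 20/2^14 = 1.221 mV.
(V_in − V_low)/LSB = (-7.45927 − (−10)) / 0.0012207 = 2081.366.
So the output code is 2081.
In hexadecimal (0x-prefixed): 0x821.

code 0x821 (decimal 2081)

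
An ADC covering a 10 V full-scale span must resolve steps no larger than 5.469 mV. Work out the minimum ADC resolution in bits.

11 bits

Number of steps required ≥ 10 V / 5.469 mV = 1828.49.
Need 2^N ≥ 1828.49; 2^10 = 1024, 2^11 = 2048.
Minimum N = 11.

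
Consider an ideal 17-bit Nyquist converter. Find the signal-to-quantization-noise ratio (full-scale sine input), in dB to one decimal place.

SNR ≈ 6.02·N + 1.76 dB = 6.02·17 + 1.76 = 104.10 dB.

104.1 dB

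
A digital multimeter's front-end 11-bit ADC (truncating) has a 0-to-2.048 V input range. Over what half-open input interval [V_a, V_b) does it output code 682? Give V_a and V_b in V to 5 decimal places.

LSB = 2.048/2^11 = 1.000 mV.
V_a = V_low + 682·LSB = 0.682 V; V_b = V_low + 683·LSB = 0.683 V.

[0.68200 V, 0.68300 V)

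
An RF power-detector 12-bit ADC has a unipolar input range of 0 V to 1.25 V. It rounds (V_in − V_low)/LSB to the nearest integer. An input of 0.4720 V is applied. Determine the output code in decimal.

LSB = 1.25 V / 4096 = 305.18 µV.
(0.4720 − 0) / 0.000305176 = 1546.650 LSBs.
round(1546.650) = 1547.

code 1547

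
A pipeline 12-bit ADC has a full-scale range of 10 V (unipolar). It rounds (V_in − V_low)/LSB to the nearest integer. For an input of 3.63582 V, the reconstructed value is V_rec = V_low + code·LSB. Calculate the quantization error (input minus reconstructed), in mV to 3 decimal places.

0.566 mV

Step size: 10 V ÷ 2^12 = 2.441 mV.
(V_in − V_low)/LSB = (3.63582 − 0)/0.00244141 = 1489.2319 → code 1489 (round).
Code 1489 maps back to 0 + 1489×0.00244141 V = 3.6352539 V.
Difference: 0.000566094 V → 0.566 mV.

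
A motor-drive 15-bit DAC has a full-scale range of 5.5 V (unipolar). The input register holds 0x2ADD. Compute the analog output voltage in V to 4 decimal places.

LSB = 5.5 V / 2^15 = 167.85 µV.
Code 0x2ADD = 10973 decimal.
V_out = 0 + 10973 × 0.000167847 V = 1.84178 V.

1.8418 V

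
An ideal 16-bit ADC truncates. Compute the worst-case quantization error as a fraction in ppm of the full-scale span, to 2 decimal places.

Truncating → worst-case error = 1 LSB = V_FS/2^16, so 1e+06/65536 = 15.2588 ppm of full scale.

15.26 ppm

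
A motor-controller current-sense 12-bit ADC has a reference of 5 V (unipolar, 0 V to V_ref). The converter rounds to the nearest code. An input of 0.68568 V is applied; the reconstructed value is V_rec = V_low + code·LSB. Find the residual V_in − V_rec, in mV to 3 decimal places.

Step size: 5 V ÷ 2^12 = 1.221 mV.
Scaled input = 561.7091 LSBs, so code = 562.
Code 562 maps back to 0 + 562×0.0012207 V = 0.68603516 V.
V_in − V_rec = -0.000355156 V = -0.355 mV.

-0.355 mV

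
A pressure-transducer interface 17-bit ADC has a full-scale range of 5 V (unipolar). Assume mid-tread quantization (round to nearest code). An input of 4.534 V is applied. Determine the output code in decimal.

LSB = 5 V / 131072 = 38.15 µV.
(4.534 − 0) / 3.8147e-05 = 118856.090 LSBs.
round(118856.090) = 118856.

code 118856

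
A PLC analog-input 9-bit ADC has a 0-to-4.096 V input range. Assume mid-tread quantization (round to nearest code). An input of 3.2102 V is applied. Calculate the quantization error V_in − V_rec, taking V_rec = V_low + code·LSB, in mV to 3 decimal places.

Step size: 4.096 V ÷ 2^9 = 8.000 mV.
Scaled input = 401.2750 LSBs, so code = 401.
Code 401 maps back to 0 + 401×0.008 V = 3.208 V.
V_in − V_rec = 0.0022 V = 2.200 mV.

2.200 mV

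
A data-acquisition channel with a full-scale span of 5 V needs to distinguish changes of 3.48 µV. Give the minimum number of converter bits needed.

Number of steps required ≥ 5 V / 3.48 µV = 1436781.61.
Need 2^N ≥ 1436781.61; 2^20 = 1048576, 2^21 = 2097152.
Minimum N = 21.

21 bits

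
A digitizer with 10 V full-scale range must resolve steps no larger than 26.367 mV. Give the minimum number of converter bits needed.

9 bits

Number of steps required ≥ 10 V / 26.367 mV = 379.26.
Need 2^N ≥ 379.26; 2^8 = 256, 2^9 = 512.
Minimum N = 9.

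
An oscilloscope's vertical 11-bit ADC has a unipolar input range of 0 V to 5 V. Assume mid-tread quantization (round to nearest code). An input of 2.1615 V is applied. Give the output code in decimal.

code 885

LSB = 5 V / 2048 = 2.441 mV.
Input sits at 885.350 steps above V_low.
So the output code is 885.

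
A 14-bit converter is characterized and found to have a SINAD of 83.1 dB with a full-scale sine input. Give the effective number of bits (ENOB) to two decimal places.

ENOB = (SINAD − 1.76) / 6.02 = (83.1 − 1.76)/6.02 = 13.512.

13.51 bits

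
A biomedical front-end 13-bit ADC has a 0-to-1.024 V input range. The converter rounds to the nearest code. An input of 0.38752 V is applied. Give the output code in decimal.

Full-scale span = 1.024 V; LSB = 1.024/2^13 = 125.00 µV.
(0.38752 − 0) / 0.000125 = 3100.160 LSBs.
round(3100.160) = 3100.

code 3100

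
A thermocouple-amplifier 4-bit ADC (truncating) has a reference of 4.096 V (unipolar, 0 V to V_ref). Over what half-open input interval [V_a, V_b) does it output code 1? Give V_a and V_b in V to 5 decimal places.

[0.25600 V, 0.51200 V)

LSB = 4.096/2^4 = 256.000 mV.
V_a = V_low + 1·LSB = 0.256 V; V_b = V_low + 2·LSB = 0.512 V.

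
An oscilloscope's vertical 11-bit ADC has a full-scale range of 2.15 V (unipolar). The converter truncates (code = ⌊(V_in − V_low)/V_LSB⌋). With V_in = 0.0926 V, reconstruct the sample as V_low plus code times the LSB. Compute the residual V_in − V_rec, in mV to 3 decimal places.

LSB = 2.15/2^11 = 1.050 mV.
(V_in − V_low)/LSB = (0.0926 − 0)/0.0010498 = 88.2069 → code 88 (floor).
Reconstructed: 0.092382812 V.
V_in − V_rec = 0.000217187 V = 0.217 mV.

0.217 mV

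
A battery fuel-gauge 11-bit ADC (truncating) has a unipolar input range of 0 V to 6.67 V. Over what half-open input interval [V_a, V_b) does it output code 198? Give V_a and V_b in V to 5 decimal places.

LSB = 6.67/2^11 = 3.257 mV.
V_a = V_low + 198·LSB = 0.644854 V; V_b = V_low + 199·LSB = 0.64811 V.

[0.64485 V, 0.64811 V)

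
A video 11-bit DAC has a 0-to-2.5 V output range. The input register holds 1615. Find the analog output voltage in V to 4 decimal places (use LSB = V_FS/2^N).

LSB = 2.5 V / 2^11 = 1.221 mV.
V_out = 0 + 1615 × 0.0012207 V = 1.97144 V.

1.9714 V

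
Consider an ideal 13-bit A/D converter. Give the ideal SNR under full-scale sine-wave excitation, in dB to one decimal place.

SNR ≈ 6.02·N + 1.76 dB = 6.02·13 + 1.76 = 80.02 dB.

80.0 dB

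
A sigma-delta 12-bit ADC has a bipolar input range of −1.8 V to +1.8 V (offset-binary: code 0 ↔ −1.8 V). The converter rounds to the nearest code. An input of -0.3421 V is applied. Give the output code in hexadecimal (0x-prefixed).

code 0x67B (decimal 1659)

Full-scale span = 3.6 V; LSB = 3.6/2^12 = 0.879 mV.
(V_in − V_low)/LSB = (-0.3421 − (−1.8)) / 0.000878906 = 1658.766.
round(1658.766) = 1659.
In hexadecimal (0x-prefixed): 0x67B.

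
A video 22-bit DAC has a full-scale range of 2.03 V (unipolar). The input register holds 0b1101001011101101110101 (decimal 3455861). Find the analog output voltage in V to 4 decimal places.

1.6726 V

LSB = 2.03 V / 2^22 = 0.48 µV.
Code 0b1101001011101101110101 = 3455861 decimal.
V_out = 0 + 3455861 × 4.8399e-07 V = 1.6726 V.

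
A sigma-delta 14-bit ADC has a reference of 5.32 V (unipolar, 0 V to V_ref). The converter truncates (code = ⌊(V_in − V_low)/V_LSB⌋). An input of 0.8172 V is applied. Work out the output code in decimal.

With 16384 levels over 5.32 V, one step is 324.71 µV.
(0.8172 − 0) / 0.000324707 = 2516.730 LSBs.
So the output code is 2516.

code 2516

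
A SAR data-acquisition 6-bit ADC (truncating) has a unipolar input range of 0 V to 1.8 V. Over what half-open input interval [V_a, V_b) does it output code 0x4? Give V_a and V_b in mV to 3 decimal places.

LSB = 1.8/2^6 = 28.125 mV.
Code 0x4 = 4 decimal.
V_a = V_low + 4·LSB = 0.1125 V; V_b = V_low + 5·LSB = 0.140625 V.

[112.500 mV, 140.625 mV)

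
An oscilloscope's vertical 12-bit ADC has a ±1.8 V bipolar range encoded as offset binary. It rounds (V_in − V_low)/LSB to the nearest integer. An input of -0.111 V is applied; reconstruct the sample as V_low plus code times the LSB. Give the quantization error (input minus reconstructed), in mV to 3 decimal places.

-0.258 mV

Step size: 3.6 V ÷ 2^12 = 0.879 mV.
(V_in − V_low)/LSB = (-0.111 − (−1.8))/0.000878906 = 1921.7067 → code 1922 (round).
Code 1922 maps back to (−1.8) + 1922×0.000878906 V = -0.11074219 V.
V_in − V_rec = -0.000257813 V = -0.258 mV.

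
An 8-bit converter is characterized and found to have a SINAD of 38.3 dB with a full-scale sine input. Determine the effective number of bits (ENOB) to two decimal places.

ENOB = (SINAD − 1.76) / 6.02 = (38.3 − 1.76)/6.02 = 6.070.

6.07 bits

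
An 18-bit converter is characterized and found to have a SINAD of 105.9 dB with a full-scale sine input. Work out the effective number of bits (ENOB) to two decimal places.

17.30 bits

ENOB = (SINAD − 1.76) / 6.02 = (105.9 − 1.76)/6.02 = 17.299.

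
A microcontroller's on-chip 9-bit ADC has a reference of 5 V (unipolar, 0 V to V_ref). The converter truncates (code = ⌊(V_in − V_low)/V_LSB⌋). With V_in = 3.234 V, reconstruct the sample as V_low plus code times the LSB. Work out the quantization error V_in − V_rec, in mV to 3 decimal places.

One LSB is 5 V / 512 = 9.766 mV.
(3.234 − 0)/0.00976562 = 331.1616; ⌊·⌋ gives code 331.
Code 331 maps back to 0 + 331×0.00976562 V = 3.2324219 V.
V_in − V_rec = 0.00157813 V = 1.578 mV.

1.578 mV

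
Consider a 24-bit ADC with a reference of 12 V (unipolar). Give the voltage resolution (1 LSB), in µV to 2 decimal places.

Full-scale span = 12 V.
LSB = 12 / 2^24 = 12 / 16777216 = 7.15256e-07 V = 0.72 µV.

0.72 µV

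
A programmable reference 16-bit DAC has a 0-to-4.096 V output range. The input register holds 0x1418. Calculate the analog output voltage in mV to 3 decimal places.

LSB = 4.096 V / 2^16 = 62.50 µV.
Code 0x1418 = 5144 decimal.
V_out = 0 + 5144 × 6.25e-05 V = 0.3215 V.
= 321.500 mV.

321.500 mV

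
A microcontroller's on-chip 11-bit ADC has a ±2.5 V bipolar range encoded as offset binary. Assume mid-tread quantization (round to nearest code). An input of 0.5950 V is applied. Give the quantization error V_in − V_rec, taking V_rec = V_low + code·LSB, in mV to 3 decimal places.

-0.703 mV

Step size: 5 V ÷ 2^11 = 2.441 mV.
(0.5950 − (−2.5))/0.00244141 = 1267.7120; round gives code 1268.
V_rec = (−2.5) + 1268·0.00244141 = 0.59570312 V.
Difference: -0.000703125 V → -0.703 mV.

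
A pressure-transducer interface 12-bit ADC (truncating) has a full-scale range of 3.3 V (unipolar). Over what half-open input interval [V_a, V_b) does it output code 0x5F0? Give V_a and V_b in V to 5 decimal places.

[1.22461 V, 1.22542 V)

LSB = 3.3/2^12 = 0.806 mV.
Code 0x5F0 = 1520 decimal.
V_a = V_low + 1520·LSB = 1.22461 V; V_b = V_low + 1521·LSB = 1.22542 V.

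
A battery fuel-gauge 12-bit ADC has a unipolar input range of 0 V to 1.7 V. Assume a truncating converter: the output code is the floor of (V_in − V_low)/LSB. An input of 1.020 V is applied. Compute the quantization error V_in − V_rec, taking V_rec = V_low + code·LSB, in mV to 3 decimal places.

0.249 mV

LSB = 1.7/2^12 = 415.04 µV.
Scaled input = 2457.6000 LSBs, so code = 2457.
Reconstructed: 1.019751 V.
V_in − V_rec = 0.000249023 V = 0.249 mV.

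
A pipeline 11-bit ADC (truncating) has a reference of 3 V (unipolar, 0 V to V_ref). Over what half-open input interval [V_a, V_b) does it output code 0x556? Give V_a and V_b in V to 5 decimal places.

[2.00098 V, 2.00244 V)

LSB = 3/2^11 = 1.465 mV.
Code 0x556 = 1366 decimal.
V_a = V_low + 1366·LSB = 2.00098 V; V_b = V_low + 1367·LSB = 2.00244 V.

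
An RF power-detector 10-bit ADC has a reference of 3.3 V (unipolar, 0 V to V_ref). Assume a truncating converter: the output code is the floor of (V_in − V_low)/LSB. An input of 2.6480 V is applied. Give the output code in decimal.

code 821

LSB = 3.3 V / 1024 = 3.223 mV.
(V_in − V_low)/LSB = (2.6480 − 0) / 0.00322266 = 821.682.
Floor → code 821.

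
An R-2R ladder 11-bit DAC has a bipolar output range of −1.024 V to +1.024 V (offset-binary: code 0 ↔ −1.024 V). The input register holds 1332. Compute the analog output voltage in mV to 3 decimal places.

308.000 mV

LSB = 2.048 V / 2^11 = 1.000 mV.
V_out = (−1.024) + 1332 × 0.001 V = 0.308 V.
= 308.000 mV.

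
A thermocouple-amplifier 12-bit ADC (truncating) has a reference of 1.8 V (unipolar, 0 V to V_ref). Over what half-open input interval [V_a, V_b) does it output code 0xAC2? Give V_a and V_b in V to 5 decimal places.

[1.21025 V, 1.21069 V)

LSB = 1.8/2^12 = 439.45 µV.
Code 0xAC2 = 2754 decimal.
V_a = V_low + 2754·LSB = 1.21025 V; V_b = V_low + 2755·LSB = 1.21069 V.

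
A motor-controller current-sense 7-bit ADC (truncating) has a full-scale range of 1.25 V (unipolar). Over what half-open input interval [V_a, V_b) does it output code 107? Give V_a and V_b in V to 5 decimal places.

[1.04492 V, 1.05469 V)

LSB = 1.25/2^7 = 9.766 mV.
V_a = V_low + 107·LSB = 1.04492 V; V_b = V_low + 108·LSB = 1.05469 V.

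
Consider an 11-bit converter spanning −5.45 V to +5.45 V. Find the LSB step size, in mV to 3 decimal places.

Full-scale span = 10.9 V.
LSB = 10.9 / 2^11 = 10.9 / 2048 = 0.00532227 V = 5.322 mV.

5.322 mV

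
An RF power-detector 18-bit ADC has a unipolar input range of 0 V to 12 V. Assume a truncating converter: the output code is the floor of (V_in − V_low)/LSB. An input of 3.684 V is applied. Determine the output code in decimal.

code 80478

LSB = 12 V / 262144 = 45.78 µV.
(3.684 − 0) / 4.57764e-05 = 80478.208 LSBs.
Floor → code 80478.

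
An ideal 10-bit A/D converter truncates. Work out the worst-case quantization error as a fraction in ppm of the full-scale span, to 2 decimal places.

976.56 ppm

Truncating → worst-case error = 1 LSB = V_FS/2^10, so 1e+06/1024 = 976.562 ppm of full scale.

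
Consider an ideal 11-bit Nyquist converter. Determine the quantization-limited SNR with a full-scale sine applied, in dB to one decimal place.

68.0 dB

SNR ≈ 6.02·N + 1.76 dB = 6.02·11 + 1.76 = 67.98 dB.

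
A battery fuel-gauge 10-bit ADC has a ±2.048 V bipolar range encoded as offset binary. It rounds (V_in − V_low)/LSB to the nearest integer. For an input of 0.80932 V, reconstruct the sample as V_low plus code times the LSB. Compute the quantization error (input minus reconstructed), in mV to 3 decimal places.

One LSB is 4.096 V / 1024 = 4.000 mV.
(V_in − V_low)/LSB = (0.80932 − (−2.048))/0.004 = 714.3300 → code 714 (round).
Code 714 maps back to (−2.048) + 714×0.004 V = 0.808 V.
Difference: 0.00132 V → 1.320 mV.

1.320 mV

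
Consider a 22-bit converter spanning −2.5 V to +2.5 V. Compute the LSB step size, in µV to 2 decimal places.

Full-scale span = 5 V.
LSB = 5 / 2^22 = 5 / 4194304 = 1.19209e-06 V = 1.19 µV.

1.19 µV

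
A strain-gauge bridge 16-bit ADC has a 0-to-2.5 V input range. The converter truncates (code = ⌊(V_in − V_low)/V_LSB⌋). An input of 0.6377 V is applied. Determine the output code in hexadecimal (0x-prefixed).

code 0x414C (decimal 16716)

With 65536 levels over 2.5 V, one step is 38.15 µV.
(V_in − V_low)/LSB = (0.6377 − 0) / 3.8147e-05 = 16716.923.
Floor → code 16716.
In hexadecimal (0x-prefixed): 0x414C.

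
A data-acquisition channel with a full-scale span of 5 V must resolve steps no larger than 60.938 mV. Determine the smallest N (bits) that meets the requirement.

7 bits

Number of steps required ≥ 5 V / 60.938 mV = 82.05.
Need 2^N ≥ 82.05; 2^6 = 64, 2^7 = 128.
Minimum N = 7.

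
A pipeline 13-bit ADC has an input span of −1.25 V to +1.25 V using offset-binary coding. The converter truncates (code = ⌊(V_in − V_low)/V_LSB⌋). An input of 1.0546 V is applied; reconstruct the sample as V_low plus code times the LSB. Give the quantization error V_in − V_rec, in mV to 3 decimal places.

0.218 mV

One LSB is 2.5 V / 8192 = 305.18 µV.
(1.0546 − (−1.25))/0.000305176 = 7551.7133; ⌊·⌋ gives code 7551.
Code 7551 maps back to (−1.25) + 7551×0.000305176 V = 1.0543823 V.
Error = 1.0546 − 1.0543823 = 0.000217676 V = 0.218 mV.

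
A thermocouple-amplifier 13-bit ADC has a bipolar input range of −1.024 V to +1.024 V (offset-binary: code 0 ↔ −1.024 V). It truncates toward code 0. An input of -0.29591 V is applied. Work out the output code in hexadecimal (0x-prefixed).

code 0xB60 (decimal 2912)

LSB = 2.048 V / 8192 = 250.00 µV.
(-0.29591 − (−1.024)) / 0.00025 = 2912.360 LSBs.
So the output code is 2912.
In hexadecimal (0x-prefixed): 0xB60.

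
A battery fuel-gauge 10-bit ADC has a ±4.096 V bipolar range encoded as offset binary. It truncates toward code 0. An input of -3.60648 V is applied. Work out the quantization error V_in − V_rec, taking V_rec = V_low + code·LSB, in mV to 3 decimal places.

Step size: 8.192 V ÷ 2^10 = 8.000 mV.
Scaled input = 61.1900 LSBs, so code = 61.
Code 61 maps back to (−4.096) + 61×0.008 V = -3.608 V.
V_in − V_rec = 0.00152 V = 1.520 mV.

1.520 mV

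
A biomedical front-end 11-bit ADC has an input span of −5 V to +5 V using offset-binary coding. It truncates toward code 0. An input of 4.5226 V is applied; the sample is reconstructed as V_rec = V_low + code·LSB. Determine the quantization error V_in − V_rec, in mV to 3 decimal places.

1.116 mV

LSB = 10/2^11 = 4.883 mV.
(4.5226 − (−5))/0.00488281 = 1950.2285; ⌊·⌋ gives code 1950.
V_rec = (−5) + 1950·0.00488281 = 4.5214844 V.
V_in − V_rec = 0.00111563 V = 1.116 mV.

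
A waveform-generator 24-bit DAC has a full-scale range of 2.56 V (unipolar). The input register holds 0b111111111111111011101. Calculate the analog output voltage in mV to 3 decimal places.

319.995 mV

LSB = 2.56 V / 2^24 = 0.15 µV.
Code 0b111111111111111011101 = 2097117 decimal.
V_out = 0 + 2097117 × 1.52588e-07 V = 0.319995 V.
= 319.995 mV.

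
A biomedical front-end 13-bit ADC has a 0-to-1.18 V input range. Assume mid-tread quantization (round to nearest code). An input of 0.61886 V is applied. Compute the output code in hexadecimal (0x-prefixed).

With 8192 levels over 1.18 V, one step is 144.04 µV.
(V_in − V_low)/LSB = (0.61886 − 0) / 0.000144043 = 4296.357.
So the output code is 4296.
In hexadecimal (0x-prefixed): 0x10C8.

code 0x10C8 (decimal 4296)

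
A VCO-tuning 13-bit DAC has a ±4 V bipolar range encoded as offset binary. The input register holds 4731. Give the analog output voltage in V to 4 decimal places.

LSB = 8 V / 2^13 = 0.977 mV.
V_out = (−4) + 4731 × 0.000976562 V = 0.620117 V.

0.6201 V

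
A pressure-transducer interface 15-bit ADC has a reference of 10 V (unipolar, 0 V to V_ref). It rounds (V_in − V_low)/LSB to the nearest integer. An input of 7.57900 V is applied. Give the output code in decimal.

Full-scale span = 10 V; LSB = 10/2^15 = 305.18 µV.
Input sits at 24834.867 steps above V_low.
Round → code 24835.

code 24835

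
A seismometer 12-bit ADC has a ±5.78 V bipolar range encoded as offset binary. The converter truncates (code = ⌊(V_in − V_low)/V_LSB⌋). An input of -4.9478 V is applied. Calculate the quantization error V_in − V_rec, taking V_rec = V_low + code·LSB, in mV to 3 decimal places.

2.454 mV

LSB = 11.56/2^12 = 2.822 mV.
Scaled input = 294.8695 LSBs, so code = 294.
Code 294 maps back to (−5.78) + 294×0.00282227 V = -4.9502539 V.
V_in − V_rec = 0.00245391 V = 2.454 mV.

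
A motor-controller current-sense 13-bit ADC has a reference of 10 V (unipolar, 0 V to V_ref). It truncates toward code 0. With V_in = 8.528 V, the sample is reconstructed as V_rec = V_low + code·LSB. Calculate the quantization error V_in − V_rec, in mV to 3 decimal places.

0.168 mV

LSB = 10/2^13 = 1.221 mV.
(8.528 − 0)/0.0012207 = 6986.1376; ⌊·⌋ gives code 6986.
V_rec = 0 + 6986·0.0012207 = 8.527832 V.
Error = 8.528 − 8.527832 = 0.000167969 V = 0.168 mV.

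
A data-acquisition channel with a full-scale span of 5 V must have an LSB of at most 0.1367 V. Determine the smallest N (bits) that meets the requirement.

Number of steps required ≥ 5 V / 0.1367 V = 36.58.
Need 2^N ≥ 36.58; 2^5 = 32, 2^6 = 64.
Minimum N = 6.

6 bits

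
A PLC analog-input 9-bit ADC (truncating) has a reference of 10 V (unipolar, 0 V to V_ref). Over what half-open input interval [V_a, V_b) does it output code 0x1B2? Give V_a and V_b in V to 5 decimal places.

[8.47656 V, 8.49609 V)

LSB = 10/2^9 = 19.531 mV.
Code 0x1B2 = 434 decimal.
V_a = V_low + 434·LSB = 8.47656 V; V_b = V_low + 435·LSB = 8.49609 V.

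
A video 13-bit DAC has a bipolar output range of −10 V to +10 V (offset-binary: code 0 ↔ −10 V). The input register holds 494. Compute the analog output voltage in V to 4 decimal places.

LSB = 20 V / 2^13 = 2.441 mV.
V_out = (−10) + 494 × 0.00244141 V = -8.79395 V.

-8.7939 V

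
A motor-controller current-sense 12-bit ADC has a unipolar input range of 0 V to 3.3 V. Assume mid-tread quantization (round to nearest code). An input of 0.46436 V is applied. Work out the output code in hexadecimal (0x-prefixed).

With 4096 levels over 3.3 V, one step is 0.806 mV.
Input sits at 576.369 steps above V_low.
Round → code 576.
In hexadecimal (0x-prefixed): 0x240.

code 0x240 (decimal 576)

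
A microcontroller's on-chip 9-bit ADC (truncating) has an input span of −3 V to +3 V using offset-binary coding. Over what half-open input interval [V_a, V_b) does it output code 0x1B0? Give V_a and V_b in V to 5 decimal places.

[2.06250 V, 2.07422 V)

LSB = 6/2^9 = 11.719 mV.
Code 0x1B0 = 432 decimal.
V_a = V_low + 432·LSB = 2.0625 V; V_b = V_low + 433·LSB = 2.07422 V.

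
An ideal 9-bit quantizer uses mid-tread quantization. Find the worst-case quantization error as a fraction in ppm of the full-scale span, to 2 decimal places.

976.56 ppm

Rounding → worst-case error = ½ LSB = V_FS/2^10, so 1e+06/1024 = 976.562 ppm of full scale.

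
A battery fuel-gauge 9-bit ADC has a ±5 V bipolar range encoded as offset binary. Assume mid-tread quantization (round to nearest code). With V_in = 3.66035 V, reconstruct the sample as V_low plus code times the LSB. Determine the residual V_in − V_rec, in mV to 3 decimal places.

8.006 mV

Step size: 10 V ÷ 2^9 = 19.531 mV.
Scaled input = 443.4099 LSBs, so code = 443.
V_rec = (−5) + 443·0.0195312 = 3.6523438 V.
V_in − V_rec = 0.00800625 V = 8.006 mV.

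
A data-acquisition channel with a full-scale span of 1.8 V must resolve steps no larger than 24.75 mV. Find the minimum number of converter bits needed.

Number of steps required ≥ 1.8 V / 24.75 mV = 72.73.
Need 2^N ≥ 72.73; 2^6 = 64, 2^7 = 128.
Minimum N = 7.

7 bits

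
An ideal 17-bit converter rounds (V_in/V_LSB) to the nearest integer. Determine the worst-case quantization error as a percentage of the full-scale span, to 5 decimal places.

Rounding → worst-case error = ½ LSB = V_FS/2^18, so 100/262144 = 0.00038147 % of full scale.

0.00038 %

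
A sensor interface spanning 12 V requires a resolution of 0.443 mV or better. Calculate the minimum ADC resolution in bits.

Number of steps required ≥ 12 V / 0.443 mV = 27088.04.
Need 2^N ≥ 27088.04; 2^14 = 16384, 2^15 = 32768.
Minimum N = 15.

15 bits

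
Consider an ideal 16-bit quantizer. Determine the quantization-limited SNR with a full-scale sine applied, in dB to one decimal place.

98.1 dB

SNR ≈ 6.02·N + 1.76 dB = 6.02·16 + 1.76 = 98.08 dB.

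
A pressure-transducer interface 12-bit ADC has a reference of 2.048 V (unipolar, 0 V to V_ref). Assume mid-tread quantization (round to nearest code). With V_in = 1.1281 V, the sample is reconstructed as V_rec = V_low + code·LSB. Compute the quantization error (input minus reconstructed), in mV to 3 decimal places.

Step size: 2.048 V ÷ 2^12 = 0.500 mV.
(1.1281 − 0)/0.0005 = 2256.2000; round gives code 2256.
Reconstructed: 1.128 V.
Difference: 0.0001 V → 0.100 mV.

0.100 mV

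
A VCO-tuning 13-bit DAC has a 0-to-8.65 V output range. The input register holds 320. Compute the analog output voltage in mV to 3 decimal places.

LSB = 8.65 V / 2^13 = 1.056 mV.
V_out = 0 + 320 × 0.00105591 V = 0.337891 V.
= 337.891 mV.

337.891 mV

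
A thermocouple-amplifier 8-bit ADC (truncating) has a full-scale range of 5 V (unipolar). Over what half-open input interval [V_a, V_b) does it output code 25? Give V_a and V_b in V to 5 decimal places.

LSB = 5/2^8 = 19.531 mV.
V_a = V_low + 25·LSB = 0.488281 V; V_b = V_low + 26·LSB = 0.507812 V.

[0.48828 V, 0.50781 V)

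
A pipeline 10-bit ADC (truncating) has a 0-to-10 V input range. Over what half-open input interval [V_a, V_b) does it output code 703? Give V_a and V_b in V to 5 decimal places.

[6.86523 V, 6.87500 V)

LSB = 10/2^10 = 9.766 mV.
V_a = V_low + 703·LSB = 6.86523 V; V_b = V_low + 704·LSB = 6.875 V.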